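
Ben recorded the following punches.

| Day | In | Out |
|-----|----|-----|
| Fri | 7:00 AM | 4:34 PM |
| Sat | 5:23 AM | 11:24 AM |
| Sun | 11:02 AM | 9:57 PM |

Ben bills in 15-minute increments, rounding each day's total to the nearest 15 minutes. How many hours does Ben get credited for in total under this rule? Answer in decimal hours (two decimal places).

Fri: 7:00 AM–4:34 PM = 9 h 34 min → rounds to 9 h 30 min
Sat: 5:23 AM–11:24 AM = 6 h 1 min → rounds to 6 h 0 min
Sun: 11:02 AM–9:57 PM = 10 h 55 min → rounds to 11 h 0 min
Total credited: 26 h 30 min.

26.50 hours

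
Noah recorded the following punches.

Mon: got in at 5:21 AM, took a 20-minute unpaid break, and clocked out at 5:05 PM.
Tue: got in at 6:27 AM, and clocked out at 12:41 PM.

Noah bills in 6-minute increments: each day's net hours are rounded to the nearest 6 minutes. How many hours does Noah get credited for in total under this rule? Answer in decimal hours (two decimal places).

17.60 hours

Mon: 5:21 AM–5:05 PM = 11 h 44 min − 20 min = 11 h 24 min → rounds to 11 h 24 min
Tue: 6:27 AM–12:41 PM = 6 h 14 min → rounds to 6 h 12 min
Total credited: 17 h 36 min.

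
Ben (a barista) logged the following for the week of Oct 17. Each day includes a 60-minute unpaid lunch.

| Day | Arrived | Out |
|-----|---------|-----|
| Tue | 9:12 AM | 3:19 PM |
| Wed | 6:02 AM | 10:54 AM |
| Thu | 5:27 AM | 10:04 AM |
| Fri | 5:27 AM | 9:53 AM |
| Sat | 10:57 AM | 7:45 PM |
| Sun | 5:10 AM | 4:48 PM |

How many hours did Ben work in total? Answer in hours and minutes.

Tue: 9:12 AM–3:19 PM = 6 h 7 min; less 60 min break → 5 h 7 min
Wed: 6:02 AM–10:54 AM = 4 h 52 min; less 60 min break → 3 h 52 min
Thu: 5:27 AM–10:04 AM = 4 h 37 min; less 60 min break → 3 h 37 min
Fri: 5:27 AM–9:53 AM = 4 h 26 min; less 60 min break → 3 h 26 min
Sat: 10:57 AM–7:45 PM = 8 h 48 min; less 60 min break → 7 h 48 min
Sun: 5:10 AM–4:48 PM = 11 h 38 min; less 60 min break → 10 h 38 min
Total: 5 h 7 min + 3 h 52 min + 3 h 37 min + 3 h 26 min + 7 h 48 min + 10 h 38 min = 34 h 28 min.

34 h 28 min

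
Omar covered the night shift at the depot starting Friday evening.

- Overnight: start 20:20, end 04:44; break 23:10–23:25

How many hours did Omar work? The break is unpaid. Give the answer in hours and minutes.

Overnight: 20:20 → midnight = 3 h 40 min; midnight → 04:44 = 4 h 44 min; span 8 h 24 min; less 15 min break → 8 h 9 min

8 h 9 min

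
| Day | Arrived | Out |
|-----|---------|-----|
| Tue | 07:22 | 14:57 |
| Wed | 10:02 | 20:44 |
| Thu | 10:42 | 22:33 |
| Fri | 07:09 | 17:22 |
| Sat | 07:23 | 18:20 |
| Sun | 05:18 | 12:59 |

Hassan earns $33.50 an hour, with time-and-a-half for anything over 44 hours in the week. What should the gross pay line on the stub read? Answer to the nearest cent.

$2226.91

Tue: 07:22–14:57 = 7 h 35 min
Wed: 10:02–20:44 = 10 h 42 min
Thu: 10:42–22:33 = 11 h 51 min
Fri: 07:09–17:22 = 10 h 13 min
Sat: 07:23–18:20 = 10 h 57 min
Sun: 05:18–12:59 = 7 h 41 min
Total worked: 58 h 59 min = 3539 min.
Regular 44 h 0 min = 2640 min at $33.50/h; overtime 14 h 59 min = 899 min at $50.25/h.
Pay = (2640 × $33.50 + 899 × $50.25) ÷ 60 = $2226.91.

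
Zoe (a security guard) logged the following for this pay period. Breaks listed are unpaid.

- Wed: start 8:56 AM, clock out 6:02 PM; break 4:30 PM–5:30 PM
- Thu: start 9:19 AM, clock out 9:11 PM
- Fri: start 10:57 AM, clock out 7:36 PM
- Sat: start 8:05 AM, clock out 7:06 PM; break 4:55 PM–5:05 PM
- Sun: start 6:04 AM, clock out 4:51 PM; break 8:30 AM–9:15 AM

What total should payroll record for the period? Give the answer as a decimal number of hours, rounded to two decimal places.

Wed: 8:56 AM–6:02 PM = 9 h 6 min; less 60 min break → 8 h 6 min
Thu: 9:19 AM–9:11 PM = 11 h 52 min
Fri: 10:57 AM–7:36 PM = 8 h 39 min
Sat: 8:05 AM–7:06 PM = 11 h 1 min; less 10 min break → 10 h 51 min
Sun: 6:04 AM–4:51 PM = 10 h 47 min; less 45 min break → 10 h 2 min
Total: 8 h 6 min + 11 h 52 min + 8 h 39 min + 10 h 51 min + 10 h 2 min = 49 h 30 min.

49.50 hours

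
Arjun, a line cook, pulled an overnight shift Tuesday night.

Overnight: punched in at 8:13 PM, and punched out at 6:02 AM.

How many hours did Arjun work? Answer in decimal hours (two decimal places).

Overnight: 8:13 PM → midnight = 3 h 47 min; midnight → 6:02 AM = 6 h 2 min; span 9 h 49 min

9.82 hours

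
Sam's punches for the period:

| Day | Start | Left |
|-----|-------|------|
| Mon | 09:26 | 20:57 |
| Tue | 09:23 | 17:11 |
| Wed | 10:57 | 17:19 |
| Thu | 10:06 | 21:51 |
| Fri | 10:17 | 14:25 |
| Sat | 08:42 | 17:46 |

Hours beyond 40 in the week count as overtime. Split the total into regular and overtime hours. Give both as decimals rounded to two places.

Mon: 09:26–20:57 = 11 h 31 min
Tue: 09:23–17:11 = 7 h 48 min
Wed: 10:57–17:19 = 6 h 22 min
Thu: 10:06–21:51 = 11 h 45 min
Fri: 10:17–14:25 = 4 h 8 min
Sat: 08:42–17:46 = 9 h 4 min
Total worked: 50 h 38 min = 50.63 h.
Threshold 40 h → overtime 10 h 38 min, regular 40 h 0 min.

Regular 40.00 hours, overtime 10.63 hours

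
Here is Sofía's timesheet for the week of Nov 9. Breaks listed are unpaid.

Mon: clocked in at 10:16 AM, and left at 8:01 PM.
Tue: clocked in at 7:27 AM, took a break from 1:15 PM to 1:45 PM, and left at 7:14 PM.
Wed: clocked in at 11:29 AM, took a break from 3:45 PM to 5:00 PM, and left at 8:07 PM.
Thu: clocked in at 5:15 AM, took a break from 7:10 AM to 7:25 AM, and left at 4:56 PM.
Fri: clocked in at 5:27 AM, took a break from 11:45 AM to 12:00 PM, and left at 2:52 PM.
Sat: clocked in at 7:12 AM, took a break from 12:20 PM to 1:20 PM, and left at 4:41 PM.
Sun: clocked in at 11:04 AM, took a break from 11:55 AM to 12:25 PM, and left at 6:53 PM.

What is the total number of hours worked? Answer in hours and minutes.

Mon: 10:16 AM–8:01 PM = 9 h 45 min
Tue: 7:27 AM–7:14 PM = 11 h 47 min; less 30 min break → 11 h 17 min
Wed: 11:29 AM–8:07 PM = 8 h 38 min; less 75 min break → 7 h 23 min
Thu: 5:15 AM–4:56 PM = 11 h 41 min; less 15 min break → 11 h 26 min
Fri: 5:27 AM–2:52 PM = 9 h 25 min; less 15 min break → 9 h 10 min
Sat: 7:12 AM–4:41 PM = 9 h 29 min; less 60 min break → 8 h 29 min
Sun: 11:04 AM–6:53 PM = 7 h 49 min; less 30 min break → 7 h 19 min
Total: 9 h 45 min + 11 h 17 min + 7 h 23 min + 11 h 26 min + 9 h 10 min + 8 h 29 min + 7 h 19 min = 64 h 49 min.

64 h 49 min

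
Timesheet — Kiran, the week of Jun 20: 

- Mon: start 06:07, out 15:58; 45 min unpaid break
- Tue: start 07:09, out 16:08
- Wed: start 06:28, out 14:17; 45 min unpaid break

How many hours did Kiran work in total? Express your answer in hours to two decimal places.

25.15 hours

Mon: 06:07–15:58 = 9 h 51 min; less 45 min break → 9 h 6 min
Tue: 07:09–16:08 = 8 h 59 min
Wed: 06:28–14:17 = 7 h 49 min; less 45 min break → 7 h 4 min
Total: 9 h 6 min + 8 h 59 min + 7 h 4 min = 25 h 9 min.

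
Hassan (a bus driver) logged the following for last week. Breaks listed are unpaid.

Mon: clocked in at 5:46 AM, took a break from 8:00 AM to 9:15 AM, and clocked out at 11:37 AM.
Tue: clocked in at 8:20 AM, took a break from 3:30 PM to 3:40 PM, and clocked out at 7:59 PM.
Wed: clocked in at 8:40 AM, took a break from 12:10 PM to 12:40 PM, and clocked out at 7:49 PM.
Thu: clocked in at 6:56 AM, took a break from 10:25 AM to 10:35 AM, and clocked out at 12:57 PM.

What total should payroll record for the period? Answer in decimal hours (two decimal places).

32.58 hours

Mon: 5:46 AM–11:37 AM = 5 h 51 min; less 75 min break → 4 h 36 min
Tue: 8:20 AM–7:59 PM = 11 h 39 min; less 10 min break → 11 h 29 min
Wed: 8:40 AM–7:49 PM = 11 h 9 min; less 30 min break → 10 h 39 min
Thu: 6:56 AM–12:57 PM = 6 h 1 min; less 10 min break → 5 h 51 min
Total: 4 h 36 min + 11 h 29 min + 10 h 39 min + 5 h 51 min = 32 h 35 min.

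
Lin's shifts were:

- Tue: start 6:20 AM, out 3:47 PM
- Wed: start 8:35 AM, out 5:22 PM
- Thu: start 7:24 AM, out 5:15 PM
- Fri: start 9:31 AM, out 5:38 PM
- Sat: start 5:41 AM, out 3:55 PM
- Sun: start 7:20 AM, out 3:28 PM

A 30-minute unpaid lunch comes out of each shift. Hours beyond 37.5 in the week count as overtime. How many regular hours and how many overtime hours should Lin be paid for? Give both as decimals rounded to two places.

Regular 37.50 hours, overtime 14.07 hours

Tue: 6:20 AM–3:47 PM = 9 h 27 min; less 30 min break → 8 h 57 min
Wed: 8:35 AM–5:22 PM = 8 h 47 min; less 30 min break → 8 h 17 min
Thu: 7:24 AM–5:15 PM = 9 h 51 min; less 30 min break → 9 h 21 min
Fri: 9:31 AM–5:38 PM = 8 h 7 min; less 30 min break → 7 h 37 min
Sat: 5:41 AM–3:55 PM = 10 h 14 min; less 30 min break → 9 h 44 min
Sun: 7:20 AM–3:28 PM = 8 h 8 min; less 30 min break → 7 h 38 min
Total worked: 51 h 34 min = 51.57 h.
Threshold 37.5 h → overtime 14 h 4 min, regular 37 h 30 min.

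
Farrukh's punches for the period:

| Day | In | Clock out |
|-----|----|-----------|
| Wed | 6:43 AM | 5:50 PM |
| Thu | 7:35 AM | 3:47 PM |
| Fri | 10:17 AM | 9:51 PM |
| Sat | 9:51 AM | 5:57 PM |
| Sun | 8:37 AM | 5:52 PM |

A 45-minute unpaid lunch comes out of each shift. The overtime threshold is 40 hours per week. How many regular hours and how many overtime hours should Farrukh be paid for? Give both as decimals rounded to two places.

Regular 40.00 hours, overtime 4.48 hours

Wed: 6:43 AM–5:50 PM = 11 h 7 min; less 45 min break → 10 h 22 min
Thu: 7:35 AM–3:47 PM = 8 h 12 min; less 45 min break → 7 h 27 min
Fri: 10:17 AM–9:51 PM = 11 h 34 min; less 45 min break → 10 h 49 min
Sat: 9:51 AM–5:57 PM = 8 h 6 min; less 45 min break → 7 h 21 min
Sun: 8:37 AM–5:52 PM = 9 h 15 min; less 45 min break → 8 h 30 min
Total worked: 44 h 29 min = 44.48 h.
Threshold 40 h → overtime 4 h 29 min, regular 40 h 0 min.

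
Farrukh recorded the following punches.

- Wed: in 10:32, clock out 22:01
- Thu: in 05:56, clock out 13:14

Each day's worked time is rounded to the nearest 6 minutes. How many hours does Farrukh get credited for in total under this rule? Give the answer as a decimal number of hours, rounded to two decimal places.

18.80 hours

Wed: 10:32–22:01 = 11 h 29 min → rounds to 11 h 30 min
Thu: 05:56–13:14 = 7 h 18 min → rounds to 7 h 18 min
Total credited: 18 h 48 min.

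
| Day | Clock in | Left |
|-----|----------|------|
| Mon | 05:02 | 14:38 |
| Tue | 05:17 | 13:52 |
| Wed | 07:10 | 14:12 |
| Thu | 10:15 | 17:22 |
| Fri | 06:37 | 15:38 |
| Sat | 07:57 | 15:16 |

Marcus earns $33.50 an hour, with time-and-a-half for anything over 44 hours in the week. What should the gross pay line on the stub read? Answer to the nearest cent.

$1708.50

Mon: 05:02–14:38 = 9 h 36 min
Tue: 05:17–13:52 = 8 h 35 min
Wed: 07:10–14:12 = 7 h 2 min
Thu: 10:15–17:22 = 7 h 7 min
Fri: 06:37–15:38 = 9 h 1 min
Sat: 07:57–15:16 = 7 h 19 min
Total worked: 48 h 40 min = 2920 min.
Regular 44 h 0 min = 2640 min at $33.50/h; overtime 4 h 40 min = 280 min at $50.25/h.
Pay = (2640 × $33.50 + 280 × $50.25) ÷ 60 = $1708.50.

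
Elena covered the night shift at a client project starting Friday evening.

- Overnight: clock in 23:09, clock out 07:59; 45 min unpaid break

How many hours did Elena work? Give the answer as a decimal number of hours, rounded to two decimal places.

8.08 hours

Overnight: 23:09 → midnight = 0 h 51 min; midnight → 07:59 = 7 h 59 min; span 8 h 50 min; less 45 min break → 8 h 5 min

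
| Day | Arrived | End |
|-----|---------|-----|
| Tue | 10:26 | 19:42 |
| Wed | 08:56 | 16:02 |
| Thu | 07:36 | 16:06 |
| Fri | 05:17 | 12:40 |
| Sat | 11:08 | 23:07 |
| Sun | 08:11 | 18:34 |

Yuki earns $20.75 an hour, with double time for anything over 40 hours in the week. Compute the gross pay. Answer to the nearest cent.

$1436.59

Tue: 10:26–19:42 = 9 h 16 min
Wed: 08:56–16:02 = 7 h 6 min
Thu: 07:36–16:06 = 8 h 30 min
Fri: 05:17–12:40 = 7 h 23 min
Sat: 11:08–23:07 = 11 h 59 min
Sun: 08:11–18:34 = 10 h 23 min
Total worked: 54 h 37 min = 3277 min.
Regular 40 h 0 min = 2400 min at $20.75/h; overtime 14 h 37 min = 877 min at $41.50/h.
Pay = (2400 × $20.75 + 877 × $41.50) ÷ 60 = $1436.59.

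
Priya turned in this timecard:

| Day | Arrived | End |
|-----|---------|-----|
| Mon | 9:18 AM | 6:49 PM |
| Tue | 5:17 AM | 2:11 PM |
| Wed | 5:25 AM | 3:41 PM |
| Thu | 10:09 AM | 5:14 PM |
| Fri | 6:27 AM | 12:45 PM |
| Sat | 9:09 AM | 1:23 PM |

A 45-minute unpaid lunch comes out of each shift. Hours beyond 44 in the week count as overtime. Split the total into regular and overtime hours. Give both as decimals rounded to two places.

Regular 41.80 hours, overtime 0.00 hours

Mon: 9:18 AM–6:49 PM = 9 h 31 min; less 45 min break → 8 h 46 min
Tue: 5:17 AM–2:11 PM = 8 h 54 min; less 45 min break → 8 h 9 min
Wed: 5:25 AM–3:41 PM = 10 h 16 min; less 45 min break → 9 h 31 min
Thu: 10:09 AM–5:14 PM = 7 h 5 min; less 45 min break → 6 h 20 min
Fri: 6:27 AM–12:45 PM = 6 h 18 min; less 45 min break → 5 h 33 min
Sat: 9:09 AM–1:23 PM = 4 h 14 min; less 45 min break → 3 h 29 min
Total worked: 41 h 48 min = 41.80 h.
Threshold 44 h → overtime 0 h 0 min, regular 41 h 48 min.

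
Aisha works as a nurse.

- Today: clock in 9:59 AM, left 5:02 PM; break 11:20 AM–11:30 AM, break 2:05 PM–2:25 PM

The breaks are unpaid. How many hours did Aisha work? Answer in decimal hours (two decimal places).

6.55 hours

Today: 9:59 AM–5:02 PM = 7 h 3 min; less 30 min break → 6 h 33 min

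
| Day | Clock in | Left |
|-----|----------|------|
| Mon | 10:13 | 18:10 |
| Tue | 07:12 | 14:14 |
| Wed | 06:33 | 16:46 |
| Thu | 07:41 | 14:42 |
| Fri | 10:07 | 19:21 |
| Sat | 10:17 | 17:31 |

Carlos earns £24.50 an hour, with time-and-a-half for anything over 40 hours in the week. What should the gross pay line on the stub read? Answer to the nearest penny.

Mon: 10:13–18:10 = 7 h 57 min
Tue: 07:12–14:14 = 7 h 2 min
Wed: 06:33–16:46 = 10 h 13 min
Thu: 07:41–14:42 = 7 h 1 min
Fri: 10:07–19:21 = 9 h 14 min
Sat: 10:17–17:31 = 7 h 14 min
Total worked: 48 h 41 min = 2921 min.
Regular 40 h 0 min = 2400 min at £24.50/h; overtime 8 h 41 min = 521 min at £36.75/h.
Pay = (2400 × £24.50 + 521 × £36.75) ÷ 60 = £1299.11.

£1299.11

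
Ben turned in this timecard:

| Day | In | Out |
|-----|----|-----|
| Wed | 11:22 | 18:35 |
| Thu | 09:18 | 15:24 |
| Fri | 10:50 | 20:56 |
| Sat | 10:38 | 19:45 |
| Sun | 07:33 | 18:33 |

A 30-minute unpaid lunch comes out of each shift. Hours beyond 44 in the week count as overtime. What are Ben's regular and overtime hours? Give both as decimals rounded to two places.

Wed: 11:22–18:35 = 7 h 13 min; less 30 min break → 6 h 43 min
Thu: 09:18–15:24 = 6 h 6 min; less 30 min break → 5 h 36 min
Fri: 10:50–20:56 = 10 h 6 min; less 30 min break → 9 h 36 min
Sat: 10:38–19:45 = 9 h 7 min; less 30 min break → 8 h 37 min
Sun: 07:33–18:33 = 11 h 0 min; less 30 min break → 10 h 30 min
Total worked: 41 h 2 min = 41.03 h.
Threshold 44 h → overtime 0 h 0 min, regular 41 h 2 min.

Regular 41.03 hours, overtime 0.00 hours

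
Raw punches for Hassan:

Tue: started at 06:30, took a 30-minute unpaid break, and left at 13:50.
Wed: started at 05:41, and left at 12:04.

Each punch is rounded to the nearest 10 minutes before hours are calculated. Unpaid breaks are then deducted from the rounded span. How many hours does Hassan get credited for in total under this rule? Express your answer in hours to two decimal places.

Tue: in 06:30→06:30, out 13:50→13:50; 7 h 20 min − 30 min = 6 h 50 min
Wed: in 05:41→05:40, out 12:04→12:00; 6 h 20 min
Total credited: 13 h 10 min.

13.17 hours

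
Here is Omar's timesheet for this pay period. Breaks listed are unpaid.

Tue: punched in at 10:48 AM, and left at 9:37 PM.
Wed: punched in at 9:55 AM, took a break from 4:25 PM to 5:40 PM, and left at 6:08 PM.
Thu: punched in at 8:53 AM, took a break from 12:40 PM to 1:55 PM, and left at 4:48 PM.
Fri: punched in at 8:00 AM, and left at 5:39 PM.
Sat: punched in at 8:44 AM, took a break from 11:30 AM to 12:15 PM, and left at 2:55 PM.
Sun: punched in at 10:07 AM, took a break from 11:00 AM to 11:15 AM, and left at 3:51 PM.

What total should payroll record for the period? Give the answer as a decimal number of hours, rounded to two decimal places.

Tue: 10:48 AM–9:37 PM = 10 h 49 min
Wed: 9:55 AM–6:08 PM = 8 h 13 min; less 75 min break → 6 h 58 min
Thu: 8:53 AM–4:48 PM = 7 h 55 min; less 75 min break → 6 h 40 min
Fri: 8:00 AM–5:39 PM = 9 h 39 min
Sat: 8:44 AM–2:55 PM = 6 h 11 min; less 45 min break → 5 h 26 min
Sun: 10:07 AM–3:51 PM = 5 h 44 min; less 15 min break → 5 h 29 min
Total: 10 h 49 min + 6 h 58 min + 6 h 40 min + 9 h 39 min + 5 h 26 min + 5 h 29 min = 45 h 1 min.

45.02 hours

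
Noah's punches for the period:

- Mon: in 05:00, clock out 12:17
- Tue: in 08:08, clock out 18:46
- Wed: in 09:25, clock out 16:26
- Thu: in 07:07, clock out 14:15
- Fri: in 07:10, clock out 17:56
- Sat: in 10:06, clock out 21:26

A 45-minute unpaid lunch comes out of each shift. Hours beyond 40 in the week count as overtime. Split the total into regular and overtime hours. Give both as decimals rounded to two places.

Mon: 05:00–12:17 = 7 h 17 min; less 45 min break → 6 h 32 min
Tue: 08:08–18:46 = 10 h 38 min; less 45 min break → 9 h 53 min
Wed: 09:25–16:26 = 7 h 1 min; less 45 min break → 6 h 16 min
Thu: 07:07–14:15 = 7 h 8 min; less 45 min break → 6 h 23 min
Fri: 07:10–17:56 = 10 h 46 min; less 45 min break → 10 h 1 min
Sat: 10:06–21:26 = 11 h 20 min; less 45 min break → 10 h 35 min
Total worked: 49 h 40 min = 49.67 h.
Threshold 40 h → overtime 9 h 40 min, regular 40 h 0 min.

Regular 40.00 hours, overtime 9.67 hours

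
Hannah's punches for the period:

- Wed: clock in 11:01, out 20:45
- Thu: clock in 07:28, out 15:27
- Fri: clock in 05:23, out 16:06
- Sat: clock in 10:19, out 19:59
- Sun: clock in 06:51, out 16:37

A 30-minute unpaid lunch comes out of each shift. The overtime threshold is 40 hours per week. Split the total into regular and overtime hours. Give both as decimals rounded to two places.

Regular 40.00 hours, overtime 5.37 hours

Wed: 11:01–20:45 = 9 h 44 min; less 30 min break → 9 h 14 min
Thu: 07:28–15:27 = 7 h 59 min; less 30 min break → 7 h 29 min
Fri: 05:23–16:06 = 10 h 43 min; less 30 min break → 10 h 13 min
Sat: 10:19–19:59 = 9 h 40 min; less 30 min break → 9 h 10 min
Sun: 06:51–16:37 = 9 h 46 min; less 30 min break → 9 h 16 min
Total worked: 45 h 22 min = 45.37 h.
Threshold 40 h → overtime 5 h 22 min, regular 40 h 0 min.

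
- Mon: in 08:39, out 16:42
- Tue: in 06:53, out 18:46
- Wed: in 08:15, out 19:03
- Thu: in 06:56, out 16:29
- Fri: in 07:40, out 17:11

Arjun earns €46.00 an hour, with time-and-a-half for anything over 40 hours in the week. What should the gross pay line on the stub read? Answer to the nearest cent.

€2516.20

Mon: 08:39–16:42 = 8 h 3 min
Tue: 06:53–18:46 = 11 h 53 min
Wed: 08:15–19:03 = 10 h 48 min
Thu: 06:56–16:29 = 9 h 33 min
Fri: 07:40–17:11 = 9 h 31 min
Total worked: 49 h 48 min = 2988 min.
Regular 40 h 0 min = 2400 min at €46.00/h; overtime 9 h 48 min = 588 min at €69.00/h.
Pay = (2400 × €46.00 + 588 × €69.00) ÷ 60 = €2516.20.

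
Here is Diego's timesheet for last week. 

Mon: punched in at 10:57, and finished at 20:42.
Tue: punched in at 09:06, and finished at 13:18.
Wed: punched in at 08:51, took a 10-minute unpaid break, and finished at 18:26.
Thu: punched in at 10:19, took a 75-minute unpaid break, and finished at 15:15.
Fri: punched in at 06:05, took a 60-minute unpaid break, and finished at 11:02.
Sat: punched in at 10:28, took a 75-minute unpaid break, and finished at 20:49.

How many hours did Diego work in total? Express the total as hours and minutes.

40 h 6 min

Mon: 10:57–20:42 = 9 h 45 min
Tue: 09:06–13:18 = 4 h 12 min
Wed: 08:51–18:26 = 9 h 35 min; less 10 min break → 9 h 25 min
Thu: 10:19–15:15 = 4 h 56 min; less 75 min break → 3 h 41 min
Fri: 06:05–11:02 = 4 h 57 min; less 60 min break → 3 h 57 min
Sat: 10:28–20:49 = 10 h 21 min; less 75 min break → 9 h 6 min
Total: 9 h 45 min + 4 h 12 min + 9 h 25 min + 3 h 41 min + 3 h 57 min + 9 h 6 min = 40 h 6 min.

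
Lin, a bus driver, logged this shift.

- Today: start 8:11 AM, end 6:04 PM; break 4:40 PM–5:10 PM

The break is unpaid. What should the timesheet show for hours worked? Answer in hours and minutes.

Today: 8:11 AM–6:04 PM = 9 h 53 min; less 30 min break → 9 h 23 min

9 h 23 min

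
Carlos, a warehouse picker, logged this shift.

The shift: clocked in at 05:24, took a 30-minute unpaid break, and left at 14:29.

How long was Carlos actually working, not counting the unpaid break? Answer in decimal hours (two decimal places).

8.58 hours

The shift: 05:24–14:29 = 9 h 5 min; less 30 min break → 8 h 35 min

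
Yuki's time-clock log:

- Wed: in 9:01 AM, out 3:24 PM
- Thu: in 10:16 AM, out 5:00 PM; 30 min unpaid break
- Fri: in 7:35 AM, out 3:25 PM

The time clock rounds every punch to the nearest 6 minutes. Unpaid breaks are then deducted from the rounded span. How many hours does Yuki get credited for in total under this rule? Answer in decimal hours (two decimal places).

20.40 hours

Wed: in 9:01 AM→9:00 AM, out 3:24 PM→3:24 PM; 6 h 24 min
Thu: in 10:16 AM→10:18 AM, out 5:00 PM→5:00 PM; 6 h 42 min − 30 min = 6 h 12 min
Fri: in 7:35 AM→7:36 AM, out 3:25 PM→3:24 PM; 7 h 48 min
Total credited: 20 h 24 min.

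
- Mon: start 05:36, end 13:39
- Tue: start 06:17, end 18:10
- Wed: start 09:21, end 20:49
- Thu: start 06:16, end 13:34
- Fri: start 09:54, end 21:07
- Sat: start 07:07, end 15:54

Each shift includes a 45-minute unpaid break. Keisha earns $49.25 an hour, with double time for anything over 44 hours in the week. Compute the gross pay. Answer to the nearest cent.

$3171.70

Mon: 05:36–13:39 = 8 h 3 min; less 45 min break → 7 h 18 min
Tue: 06:17–18:10 = 11 h 53 min; less 45 min break → 11 h 8 min
Wed: 09:21–20:49 = 11 h 28 min; less 45 min break → 10 h 43 min
Thu: 06:16–13:34 = 7 h 18 min; less 45 min break → 6 h 33 min
Fri: 09:54–21:07 = 11 h 13 min; less 45 min break → 10 h 28 min
Sat: 07:07–15:54 = 8 h 47 min; less 45 min break → 8 h 2 min
Total worked: 54 h 12 min = 3252 min.
Regular 44 h 0 min = 2640 min at $49.25/h; overtime 10 h 12 min = 612 min at $98.50/h.
Pay = (2640 × $49.25 + 612 × $98.50) ÷ 60 = $3171.70.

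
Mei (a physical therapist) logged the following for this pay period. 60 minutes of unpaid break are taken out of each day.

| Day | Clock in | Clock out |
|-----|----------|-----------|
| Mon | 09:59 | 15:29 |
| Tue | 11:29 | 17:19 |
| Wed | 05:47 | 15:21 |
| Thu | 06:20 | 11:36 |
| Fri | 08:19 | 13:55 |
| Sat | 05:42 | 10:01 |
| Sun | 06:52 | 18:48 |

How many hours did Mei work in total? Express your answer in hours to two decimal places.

Mon: 09:59–15:29 = 5 h 30 min; less 60 min break → 4 h 30 min
Tue: 11:29–17:19 = 5 h 50 min; less 60 min break → 4 h 50 min
Wed: 05:47–15:21 = 9 h 34 min; less 60 min break → 8 h 34 min
Thu: 06:20–11:36 = 5 h 16 min; less 60 min break → 4 h 16 min
Fri: 08:19–13:55 = 5 h 36 min; less 60 min break → 4 h 36 min
Sat: 05:42–10:01 = 4 h 19 min; less 60 min break → 3 h 19 min
Sun: 06:52–18:48 = 11 h 56 min; less 60 min break → 10 h 56 min
Total: 4 h 30 min + 4 h 50 min + 8 h 34 min + 4 h 16 min + 4 h 36 min + 3 h 19 min + 10 h 56 min = 41 h 1 min.

41.02 hours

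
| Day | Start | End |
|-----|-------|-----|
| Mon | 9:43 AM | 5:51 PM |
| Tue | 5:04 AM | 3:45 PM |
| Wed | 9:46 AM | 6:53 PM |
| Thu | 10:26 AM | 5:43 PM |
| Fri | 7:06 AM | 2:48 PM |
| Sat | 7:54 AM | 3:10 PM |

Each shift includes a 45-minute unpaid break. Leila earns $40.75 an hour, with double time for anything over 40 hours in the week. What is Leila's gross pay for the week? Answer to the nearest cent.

Mon: 9:43 AM–5:51 PM = 8 h 8 min; less 45 min break → 7 h 23 min
Tue: 5:04 AM–3:45 PM = 10 h 41 min; less 45 min break → 9 h 56 min
Wed: 9:46 AM–6:53 PM = 9 h 7 min; less 45 min break → 8 h 22 min
Thu: 10:26 AM–5:43 PM = 7 h 17 min; less 45 min break → 6 h 32 min
Fri: 7:06 AM–2:48 PM = 7 h 42 min; less 45 min break → 6 h 57 min
Sat: 7:54 AM–3:10 PM = 7 h 16 min; less 45 min break → 6 h 31 min
Total worked: 45 h 41 min = 2741 min.
Regular 40 h 0 min = 2400 min at $40.75/h; overtime 5 h 41 min = 341 min at $81.50/h.
Pay = (2400 × $40.75 + 341 × $81.50) ÷ 60 = $2093.19.

$2093.19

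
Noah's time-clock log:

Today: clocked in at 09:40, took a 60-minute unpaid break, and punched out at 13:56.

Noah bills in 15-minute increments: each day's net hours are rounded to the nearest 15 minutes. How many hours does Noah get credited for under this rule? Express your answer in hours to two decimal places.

3.25 hours

Today: 09:40–13:56 = 4 h 16 min − 60 min = 3 h 16 min → rounds to 3 h 15 min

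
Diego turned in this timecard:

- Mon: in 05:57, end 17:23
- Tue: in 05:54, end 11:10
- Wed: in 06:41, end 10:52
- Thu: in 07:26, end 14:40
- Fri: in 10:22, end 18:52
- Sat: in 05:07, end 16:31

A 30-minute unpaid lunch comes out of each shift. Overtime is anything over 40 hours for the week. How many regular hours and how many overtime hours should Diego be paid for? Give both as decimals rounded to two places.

Regular 40.00 hours, overtime 5.02 hours

Mon: 05:57–17:23 = 11 h 26 min; less 30 min break → 10 h 56 min
Tue: 05:54–11:10 = 5 h 16 min; less 30 min break → 4 h 46 min
Wed: 06:41–10:52 = 4 h 11 min; less 30 min break → 3 h 41 min
Thu: 07:26–14:40 = 7 h 14 min; less 30 min break → 6 h 44 min
Fri: 10:22–18:52 = 8 h 30 min; less 30 min break → 8 h 0 min
Sat: 05:07–16:31 = 11 h 24 min; less 30 min break → 10 h 54 min
Total worked: 45 h 1 min = 45.02 h.
Threshold 40 h → overtime 5 h 1 min, regular 40 h 0 min.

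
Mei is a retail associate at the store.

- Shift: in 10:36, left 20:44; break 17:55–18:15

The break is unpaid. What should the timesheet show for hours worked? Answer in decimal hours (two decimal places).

9.80 hours

Shift: 10:36–20:44 = 10 h 8 min; less 20 min break → 9 h 48 min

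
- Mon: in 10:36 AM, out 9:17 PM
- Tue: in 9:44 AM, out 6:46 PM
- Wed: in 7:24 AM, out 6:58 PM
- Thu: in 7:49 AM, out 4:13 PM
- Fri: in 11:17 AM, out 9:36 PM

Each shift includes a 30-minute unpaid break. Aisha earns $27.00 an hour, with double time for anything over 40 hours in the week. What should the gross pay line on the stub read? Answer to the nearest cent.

Mon: 10:36 AM–9:17 PM = 10 h 41 min; less 30 min break → 10 h 11 min
Tue: 9:44 AM–6:46 PM = 9 h 2 min; less 30 min break → 8 h 32 min
Wed: 7:24 AM–6:58 PM = 11 h 34 min; less 30 min break → 11 h 4 min
Thu: 7:49 AM–4:13 PM = 8 h 24 min; less 30 min break → 7 h 54 min
Fri: 11:17 AM–9:36 PM = 10 h 19 min; less 30 min break → 9 h 49 min
Total worked: 47 h 30 min = 2850 min.
Regular 40 h 0 min = 2400 min at $27.00/h; overtime 7 h 30 min = 450 min at $54.00/h.
Pay = (2400 × $27.00 + 450 × $54.00) ÷ 60 = $1485.00.

$1485.00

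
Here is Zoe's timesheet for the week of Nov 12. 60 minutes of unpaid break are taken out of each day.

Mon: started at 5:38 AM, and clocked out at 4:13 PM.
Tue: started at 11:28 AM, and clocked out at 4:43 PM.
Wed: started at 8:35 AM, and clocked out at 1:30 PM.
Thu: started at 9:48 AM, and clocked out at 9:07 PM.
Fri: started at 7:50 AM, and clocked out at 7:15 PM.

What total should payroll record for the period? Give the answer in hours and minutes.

Mon: 5:38 AM–4:13 PM = 10 h 35 min; less 60 min break → 9 h 35 min
Tue: 11:28 AM–4:43 PM = 5 h 15 min; less 60 min break → 4 h 15 min
Wed: 8:35 AM–1:30 PM = 4 h 55 min; less 60 min break → 3 h 55 min
Thu: 9:48 AM–9:07 PM = 11 h 19 min; less 60 min break → 10 h 19 min
Fri: 7:50 AM–7:15 PM = 11 h 25 min; less 60 min break → 10 h 25 min
Total: 9 h 35 min + 4 h 15 min + 3 h 55 min + 10 h 19 min + 10 h 25 min = 38 h 29 min.

38 h 29 min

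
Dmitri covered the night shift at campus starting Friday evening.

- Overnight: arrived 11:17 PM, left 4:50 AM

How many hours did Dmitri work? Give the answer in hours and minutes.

Overnight: 11:17 PM → midnight = 0 h 43 min; midnight → 4:50 AM = 4 h 50 min; span 5 h 33 min

5 h 33 min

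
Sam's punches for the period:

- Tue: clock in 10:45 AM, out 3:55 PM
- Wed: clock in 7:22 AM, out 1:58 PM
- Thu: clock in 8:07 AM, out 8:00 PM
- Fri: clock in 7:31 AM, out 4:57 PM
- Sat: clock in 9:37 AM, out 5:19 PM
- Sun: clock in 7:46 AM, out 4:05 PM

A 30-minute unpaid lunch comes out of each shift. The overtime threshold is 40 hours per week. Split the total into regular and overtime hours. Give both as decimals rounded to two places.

Tue: 10:45 AM–3:55 PM = 5 h 10 min; less 30 min break → 4 h 40 min
Wed: 7:22 AM–1:58 PM = 6 h 36 min; less 30 min break → 6 h 6 min
Thu: 8:07 AM–8:00 PM = 11 h 53 min; less 30 min break → 11 h 23 min
Fri: 7:31 AM–4:57 PM = 9 h 26 min; less 30 min break → 8 h 56 min
Sat: 9:37 AM–5:19 PM = 7 h 42 min; less 30 min break → 7 h 12 min
Sun: 7:46 AM–4:05 PM = 8 h 19 min; less 30 min break → 7 h 49 min
Total worked: 46 h 6 min = 46.10 h.
Threshold 40 h → overtime 6 h 6 min, regular 40 h 0 min.

Regular 40.00 hours, overtime 6.10 hours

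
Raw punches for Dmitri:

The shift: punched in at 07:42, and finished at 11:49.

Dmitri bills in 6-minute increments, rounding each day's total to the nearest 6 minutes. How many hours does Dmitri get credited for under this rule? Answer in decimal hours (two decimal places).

The shift: 07:42–11:49 = 4 h 7 min → rounds to 4 h 6 min

4.10 hours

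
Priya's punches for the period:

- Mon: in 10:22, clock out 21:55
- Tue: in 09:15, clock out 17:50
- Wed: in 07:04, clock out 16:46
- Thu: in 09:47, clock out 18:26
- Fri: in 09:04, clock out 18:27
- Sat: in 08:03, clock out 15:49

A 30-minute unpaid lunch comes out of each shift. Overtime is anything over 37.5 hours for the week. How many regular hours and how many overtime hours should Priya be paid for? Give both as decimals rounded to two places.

Mon: 10:22–21:55 = 11 h 33 min; less 30 min break → 11 h 3 min
Tue: 09:15–17:50 = 8 h 35 min; less 30 min break → 8 h 5 min
Wed: 07:04–16:46 = 9 h 42 min; less 30 min break → 9 h 12 min
Thu: 09:47–18:26 = 8 h 39 min; less 30 min break → 8 h 9 min
Fri: 09:04–18:27 = 9 h 23 min; less 30 min break → 8 h 53 min
Sat: 08:03–15:49 = 7 h 46 min; less 30 min break → 7 h 16 min
Total worked: 52 h 38 min = 52.63 h.
Threshold 37.5 h → overtime 15 h 8 min, regular 37 h 30 min.

Regular 37.50 hours, overtime 15.13 hours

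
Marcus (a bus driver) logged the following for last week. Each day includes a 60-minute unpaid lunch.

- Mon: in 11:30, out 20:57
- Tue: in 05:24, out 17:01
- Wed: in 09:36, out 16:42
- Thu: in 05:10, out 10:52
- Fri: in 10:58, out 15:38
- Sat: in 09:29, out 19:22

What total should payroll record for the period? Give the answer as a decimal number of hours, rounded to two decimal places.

42.42 hours

Mon: 11:30–20:57 = 9 h 27 min; less 60 min break → 8 h 27 min
Tue: 05:24–17:01 = 11 h 37 min; less 60 min break → 10 h 37 min
Wed: 09:36–16:42 = 7 h 6 min; less 60 min break → 6 h 6 min
Thu: 05:10–10:52 = 5 h 42 min; less 60 min break → 4 h 42 min
Fri: 10:58–15:38 = 4 h 40 min; less 60 min break → 3 h 40 min
Sat: 09:29–19:22 = 9 h 53 min; less 60 min break → 8 h 53 min
Total: 8 h 27 min + 10 h 37 min + 6 h 6 min + 4 h 42 min + 3 h 40 min + 8 h 53 min = 42 h 25 min.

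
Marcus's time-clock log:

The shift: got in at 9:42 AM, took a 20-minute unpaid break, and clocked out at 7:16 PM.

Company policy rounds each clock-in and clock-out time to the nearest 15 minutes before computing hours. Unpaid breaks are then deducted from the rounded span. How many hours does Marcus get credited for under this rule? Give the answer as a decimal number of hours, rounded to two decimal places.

The shift: in 9:42 AM→9:45 AM, out 7:16 PM→7:15 PM; 9 h 30 min − 20 min = 9 h 10 min

9.17 hours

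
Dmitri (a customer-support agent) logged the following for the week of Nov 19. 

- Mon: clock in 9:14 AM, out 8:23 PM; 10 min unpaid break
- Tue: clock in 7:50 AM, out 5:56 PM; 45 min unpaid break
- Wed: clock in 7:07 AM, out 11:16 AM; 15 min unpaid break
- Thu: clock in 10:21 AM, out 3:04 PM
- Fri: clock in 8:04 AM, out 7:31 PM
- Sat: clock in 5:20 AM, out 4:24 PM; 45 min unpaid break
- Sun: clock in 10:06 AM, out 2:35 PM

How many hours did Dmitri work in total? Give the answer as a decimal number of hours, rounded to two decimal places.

55.20 hours

Mon: 9:14 AM–8:23 PM = 11 h 9 min; less 10 min break → 10 h 59 min
Tue: 7:50 AM–5:56 PM = 10 h 6 min; less 45 min break → 9 h 21 min
Wed: 7:07 AM–11:16 AM = 4 h 9 min; less 15 min break → 3 h 54 min
Thu: 10:21 AM–3:04 PM = 4 h 43 min
Fri: 8:04 AM–7:31 PM = 11 h 27 min
Sat: 5:20 AM–4:24 PM = 11 h 4 min; less 45 min break → 10 h 19 min
Sun: 10:06 AM–2:35 PM = 4 h 29 min
Total: 10 h 59 min + 9 h 21 min + 3 h 54 min + 4 h 43 min + 11 h 27 min + 10 h 19 min + 4 h 29 min = 55 h 12 min.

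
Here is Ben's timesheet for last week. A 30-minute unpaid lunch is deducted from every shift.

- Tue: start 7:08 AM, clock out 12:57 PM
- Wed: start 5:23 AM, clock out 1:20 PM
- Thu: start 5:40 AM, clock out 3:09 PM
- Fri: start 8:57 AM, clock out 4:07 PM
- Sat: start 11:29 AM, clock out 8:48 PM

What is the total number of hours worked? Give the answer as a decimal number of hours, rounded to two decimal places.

37.23 hours

Tue: 7:08 AM–12:57 PM = 5 h 49 min; less 30 min break → 5 h 19 min
Wed: 5:23 AM–1:20 PM = 7 h 57 min; less 30 min break → 7 h 27 min
Thu: 5:40 AM–3:09 PM = 9 h 29 min; less 30 min break → 8 h 59 min
Fri: 8:57 AM–4:07 PM = 7 h 10 min; less 30 min break → 6 h 40 min
Sat: 11:29 AM–8:48 PM = 9 h 19 min; less 30 min break → 8 h 49 min
Total: 5 h 19 min + 7 h 27 min + 8 h 59 min + 6 h 40 min + 8 h 49 min = 37 h 14 min.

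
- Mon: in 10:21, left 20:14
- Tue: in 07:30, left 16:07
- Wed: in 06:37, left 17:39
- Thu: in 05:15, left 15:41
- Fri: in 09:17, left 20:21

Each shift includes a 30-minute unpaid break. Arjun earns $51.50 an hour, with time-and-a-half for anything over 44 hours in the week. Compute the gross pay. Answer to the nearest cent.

$2616.20

Mon: 10:21–20:14 = 9 h 53 min; less 30 min break → 9 h 23 min
Tue: 07:30–16:07 = 8 h 37 min; less 30 min break → 8 h 7 min
Wed: 06:37–17:39 = 11 h 2 min; less 30 min break → 10 h 32 min
Thu: 05:15–15:41 = 10 h 26 min; less 30 min break → 9 h 56 min
Fri: 09:17–20:21 = 11 h 4 min; less 30 min break → 10 h 34 min
Total worked: 48 h 32 min = 2912 min.
Regular 44 h 0 min = 2640 min at $51.50/h; overtime 4 h 32 min = 272 min at $77.25/h.
Pay = (2640 × $51.50 + 272 × $77.25) ÷ 60 = $2616.20.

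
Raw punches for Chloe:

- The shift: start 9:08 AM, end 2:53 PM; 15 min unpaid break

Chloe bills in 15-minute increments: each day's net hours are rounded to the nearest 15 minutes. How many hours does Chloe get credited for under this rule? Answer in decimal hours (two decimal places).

The shift: 9:08 AM–2:53 PM = 5 h 45 min − 15 min = 5 h 30 min → rounds to 5 h 30 min

5.50 hours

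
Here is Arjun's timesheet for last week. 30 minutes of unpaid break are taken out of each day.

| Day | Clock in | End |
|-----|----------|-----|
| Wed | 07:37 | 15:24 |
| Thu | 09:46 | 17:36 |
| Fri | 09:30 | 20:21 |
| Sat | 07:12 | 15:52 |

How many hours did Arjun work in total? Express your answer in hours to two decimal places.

Wed: 07:37–15:24 = 7 h 47 min; less 30 min break → 7 h 17 min
Thu: 09:46–17:36 = 7 h 50 min; less 30 min break → 7 h 20 min
Fri: 09:30–20:21 = 10 h 51 min; less 30 min break → 10 h 21 min
Sat: 07:12–15:52 = 8 h 40 min; less 30 min break → 8 h 10 min
Total: 7 h 17 min + 7 h 20 min + 10 h 21 min + 8 h 10 min = 33 h 8 min.

33.13 hours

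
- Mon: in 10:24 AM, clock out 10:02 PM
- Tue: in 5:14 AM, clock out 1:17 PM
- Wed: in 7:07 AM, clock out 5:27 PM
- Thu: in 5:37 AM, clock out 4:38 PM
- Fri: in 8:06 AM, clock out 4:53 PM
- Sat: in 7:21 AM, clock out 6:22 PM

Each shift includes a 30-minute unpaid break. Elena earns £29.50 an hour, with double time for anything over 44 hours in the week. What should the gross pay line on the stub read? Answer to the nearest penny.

Mon: 10:24 AM–10:02 PM = 11 h 38 min; less 30 min break → 11 h 8 min
Tue: 5:14 AM–1:17 PM = 8 h 3 min; less 30 min break → 7 h 33 min
Wed: 7:07 AM–5:27 PM = 10 h 20 min; less 30 min break → 9 h 50 min
Thu: 5:37 AM–4:38 PM = 11 h 1 min; less 30 min break → 10 h 31 min
Fri: 8:06 AM–4:53 PM = 8 h 47 min; less 30 min break → 8 h 17 min
Sat: 7:21 AM–6:22 PM = 11 h 1 min; less 30 min break → 10 h 31 min
Total worked: 57 h 50 min = 3470 min.
Regular 44 h 0 min = 2640 min at £29.50/h; overtime 13 h 50 min = 830 min at £59.00/h.
Pay = (2640 × £29.50 + 830 × £59.00) ÷ 60 = £2114.17.

£2114.17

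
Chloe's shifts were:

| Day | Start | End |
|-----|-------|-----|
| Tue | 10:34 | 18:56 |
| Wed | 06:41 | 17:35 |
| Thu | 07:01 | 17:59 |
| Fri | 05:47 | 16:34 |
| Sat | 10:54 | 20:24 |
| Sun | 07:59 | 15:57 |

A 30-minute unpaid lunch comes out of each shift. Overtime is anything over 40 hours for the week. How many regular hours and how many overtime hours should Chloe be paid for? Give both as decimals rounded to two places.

Regular 40.00 hours, overtime 15.48 hours

Tue: 10:34–18:56 = 8 h 22 min; less 30 min break → 7 h 52 min
Wed: 06:41–17:35 = 10 h 54 min; less 30 min break → 10 h 24 min
Thu: 07:01–17:59 = 10 h 58 min; less 30 min break → 10 h 28 min
Fri: 05:47–16:34 = 10 h 47 min; less 30 min break → 10 h 17 min
Sat: 10:54–20:24 = 9 h 30 min; less 30 min break → 9 h 0 min
Sun: 07:59–15:57 = 7 h 58 min; less 30 min break → 7 h 28 min
Total worked: 55 h 29 min = 55.48 h.
Threshold 40 h → overtime 15 h 29 min, regular 40 h 0 min.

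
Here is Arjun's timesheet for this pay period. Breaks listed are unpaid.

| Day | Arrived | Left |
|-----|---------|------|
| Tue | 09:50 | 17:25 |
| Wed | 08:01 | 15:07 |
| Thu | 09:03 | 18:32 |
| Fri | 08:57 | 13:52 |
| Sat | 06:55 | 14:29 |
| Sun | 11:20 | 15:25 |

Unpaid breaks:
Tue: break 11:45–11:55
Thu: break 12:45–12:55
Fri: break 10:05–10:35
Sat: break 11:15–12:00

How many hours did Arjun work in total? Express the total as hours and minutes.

Tue: 09:50–17:25 = 7 h 35 min; less 10 min break → 7 h 25 min
Wed: 08:01–15:07 = 7 h 6 min
Thu: 09:03–18:32 = 9 h 29 min; less 10 min break → 9 h 19 min
Fri: 08:57–13:52 = 4 h 55 min; less 30 min break → 4 h 25 min
Sat: 06:55–14:29 = 7 h 34 min; less 45 min break → 6 h 49 min
Sun: 11:20–15:25 = 4 h 5 min
Total: 7 h 25 min + 7 h 6 min + 9 h 19 min + 4 h 25 min + 6 h 49 min + 4 h 5 min = 39 h 9 min.

39 h 9 min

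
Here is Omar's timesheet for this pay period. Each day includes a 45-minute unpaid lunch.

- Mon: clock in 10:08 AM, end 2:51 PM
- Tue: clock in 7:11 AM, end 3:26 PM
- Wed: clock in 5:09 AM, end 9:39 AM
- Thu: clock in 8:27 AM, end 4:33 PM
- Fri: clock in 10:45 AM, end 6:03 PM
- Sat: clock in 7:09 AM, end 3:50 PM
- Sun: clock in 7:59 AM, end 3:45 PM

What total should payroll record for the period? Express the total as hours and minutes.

Mon: 10:08 AM–2:51 PM = 4 h 43 min; less 45 min break → 3 h 58 min
Tue: 7:11 AM–3:26 PM = 8 h 15 min; less 45 min break → 7 h 30 min
Wed: 5:09 AM–9:39 AM = 4 h 30 min; less 45 min break → 3 h 45 min
Thu: 8:27 AM–4:33 PM = 8 h 6 min; less 45 min break → 7 h 21 min
Fri: 10:45 AM–6:03 PM = 7 h 18 min; less 45 min break → 6 h 33 min
Sat: 7:09 AM–3:50 PM = 8 h 41 min; less 45 min break → 7 h 56 min
Sun: 7:59 AM–3:45 PM = 7 h 46 min; less 45 min break → 7 h 1 min
Total: 3 h 58 min + 7 h 30 min + 3 h 45 min + 7 h 21 min + 6 h 33 min + 7 h 56 min + 7 h 1 min = 44 h 4 min.

44 h 4 min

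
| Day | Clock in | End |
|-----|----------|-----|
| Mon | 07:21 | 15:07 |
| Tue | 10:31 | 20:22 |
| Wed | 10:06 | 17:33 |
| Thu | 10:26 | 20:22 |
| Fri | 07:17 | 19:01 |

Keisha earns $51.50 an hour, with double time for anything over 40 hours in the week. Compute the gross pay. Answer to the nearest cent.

Mon: 07:21–15:07 = 7 h 46 min
Tue: 10:31–20:22 = 9 h 51 min
Wed: 10:06–17:33 = 7 h 27 min
Thu: 10:26–20:22 = 9 h 56 min
Fri: 07:17–19:01 = 11 h 44 min
Total worked: 46 h 44 min = 2804 min.
Regular 40 h 0 min = 2400 min at $51.50/h; overtime 6 h 44 min = 404 min at $103.00/h.
Pay = (2400 × $51.50 + 404 × $103.00) ÷ 60 = $2753.53.

$2753.53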